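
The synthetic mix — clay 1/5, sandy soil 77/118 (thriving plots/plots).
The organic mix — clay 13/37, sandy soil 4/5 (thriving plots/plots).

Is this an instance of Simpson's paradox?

Yes

Clay: the synthetic mix 1/5 = 20.0%, the organic mix 13/37 = 35.1% → the organic mix
Sandy soil: the synthetic mix 77/118 = 65.3%, the organic mix 4/5 = 80.0% → the organic mix
Overall: the synthetic mix 78/123 = 63.4%, the organic mix 17/42 = 40.5% → the synthetic mix
The organic mix wins each soil group but the synthetic mix wins overall — the comparison reverses. The organic mix's plots skew toward clay, which has a lower base rate.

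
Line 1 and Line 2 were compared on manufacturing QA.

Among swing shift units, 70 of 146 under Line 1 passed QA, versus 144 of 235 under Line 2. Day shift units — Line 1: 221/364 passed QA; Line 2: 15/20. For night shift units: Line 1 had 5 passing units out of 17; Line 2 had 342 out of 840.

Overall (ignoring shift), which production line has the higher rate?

Line 1

Swing shift: Line 1 70/146 = 47.9%, Line 2 144/235 = 61.3% → Line 2
Day shift: Line 1 221/364 = 60.7%, Line 2 15/20 = 75.0% → Line 2
Night shift: Line 1 5/17 = 29.4%, Line 2 342/840 = 40.7% → Line 2
Overall: Line 1 296/527 = 56.2%, Line 2 501/1095 = 45.8% → Line 1
(Line 2 wins every shift group but Line 1 wins overall — Line 2's units skew toward the low-rate night shift group.)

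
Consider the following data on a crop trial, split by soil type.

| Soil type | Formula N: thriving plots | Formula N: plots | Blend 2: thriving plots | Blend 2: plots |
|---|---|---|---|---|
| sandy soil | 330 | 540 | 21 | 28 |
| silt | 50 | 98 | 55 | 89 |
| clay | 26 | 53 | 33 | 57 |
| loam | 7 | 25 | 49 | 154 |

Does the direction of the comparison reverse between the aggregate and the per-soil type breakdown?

Yes

Sandy soil: Formula N 330/540 = 61.1%, Blend 2 21/28 = 75.0% → Blend 2
Silt: Formula N 50/98 = 51.0%, Blend 2 55/89 = 61.8% → Blend 2
Clay: Formula N 26/53 = 49.1%, Blend 2 33/57 = 57.9% → Blend 2
Loam: Formula N 7/25 = 28.0%, Blend 2 49/154 = 31.8% → Blend 2
Overall: Formula N 413/716 = 57.7%, Blend 2 158/328 = 48.2% → Formula N
Blend 2 wins each soil group but Formula N wins overall — the comparison reverses. Blend 2's plots skew toward loam, which has a lower base rate.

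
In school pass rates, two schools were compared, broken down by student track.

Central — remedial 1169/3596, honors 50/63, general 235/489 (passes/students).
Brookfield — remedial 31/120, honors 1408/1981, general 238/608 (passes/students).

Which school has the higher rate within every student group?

Remedial: Central 1169/3596 = 32.5%, Brookfield 31/120 = 25.8% → Central
Honors: Central 50/63 = 79.4%, Brookfield 1408/1981 = 71.1% → Central
General: Central 235/489 = 48.1%, Brookfield 238/608 = 39.1% → Central
Central has the higher rate in all 3 groups.

Central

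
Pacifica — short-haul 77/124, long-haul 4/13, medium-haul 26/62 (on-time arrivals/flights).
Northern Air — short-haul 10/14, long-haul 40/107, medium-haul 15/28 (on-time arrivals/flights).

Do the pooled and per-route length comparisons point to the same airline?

Short-haul: Pacifica 77/124 = 62.1%, Northern Air 10/14 = 71.4% → Northern Air
Long-haul: Pacifica 4/13 = 30.8%, Northern Air 40/107 = 37.4% → Northern Air
Medium-haul: Pacifica 26/62 = 41.9%, Northern Air 15/28 = 53.6% → Northern Air
Overall: Pacifica 107/199 = 53.8%, Northern Air 65/149 = 43.6% → Pacifica
Northern Air wins each route group but Pacifica wins overall — the comparison reverses. Northern Air's flights skew toward long-haul, which has a lower base rate.

No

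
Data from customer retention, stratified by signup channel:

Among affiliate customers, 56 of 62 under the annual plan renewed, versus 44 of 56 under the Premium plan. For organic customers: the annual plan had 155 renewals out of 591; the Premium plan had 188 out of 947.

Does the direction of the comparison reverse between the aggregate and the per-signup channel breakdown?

Affiliate: the annual plan 56/62 = 90.3%, the Premium plan 44/56 = 78.6% → the annual plan
Organic: the annual plan 155/591 = 26.2%, the Premium plan 188/947 = 19.9% → the annual plan
Overall: the annual plan 211/653 = 32.3%, the Premium plan 232/1003 = 23.1% → the annual plan
The annual plan wins overall and in every signup group — no reversal.

No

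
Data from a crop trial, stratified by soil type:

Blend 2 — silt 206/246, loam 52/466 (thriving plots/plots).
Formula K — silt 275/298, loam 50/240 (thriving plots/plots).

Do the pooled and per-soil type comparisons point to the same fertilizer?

Silt: Blend 2 206/246 = 83.7%, Formula K 275/298 = 92.3% → Formula K
Loam: Blend 2 52/466 = 11.2%, Formula K 50/240 = 20.8% → Formula K
Overall: Blend 2 258/712 = 36.2%, Formula K 325/538 = 60.4% → Formula K
Formula K wins overall and in every soil group — no reversal.

Yes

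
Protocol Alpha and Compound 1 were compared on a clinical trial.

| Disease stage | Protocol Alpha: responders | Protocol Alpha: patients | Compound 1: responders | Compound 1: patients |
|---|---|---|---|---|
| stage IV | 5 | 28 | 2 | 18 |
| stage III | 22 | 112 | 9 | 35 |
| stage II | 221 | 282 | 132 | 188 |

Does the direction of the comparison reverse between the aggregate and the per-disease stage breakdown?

No

Stage IV: Protocol Alpha 5/28 = 17.9%, Compound 1 2/18 = 11.1% → Protocol Alpha
Stage III: Protocol Alpha 22/112 = 19.6%, Compound 1 9/35 = 25.7% → Compound 1
Stage II: Protocol Alpha 221/282 = 78.4%, Compound 1 132/188 = 70.2% → Protocol Alpha
Overall: Protocol Alpha 248/422 = 58.8%, Compound 1 143/241 = 59.3% → Compound 1
Neither sweeps: Protocol Alpha wins 2 of 3 groups, Compound 1 wins 1. Compound 1 wins overall but not every group — no Simpson reversal.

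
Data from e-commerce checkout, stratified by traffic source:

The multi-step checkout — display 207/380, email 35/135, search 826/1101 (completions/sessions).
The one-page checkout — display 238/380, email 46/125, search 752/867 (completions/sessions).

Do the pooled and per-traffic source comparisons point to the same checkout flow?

Display: the multi-step checkout 207/380 = 54.5%, the one-page checkout 238/380 = 62.6% → the one-page checkout
Email: the multi-step checkout 35/135 = 25.9%, the one-page checkout 46/125 = 36.8% → the one-page checkout
Search: the multi-step checkout 826/1101 = 75.0%, the one-page checkout 752/867 = 86.7% → the one-page checkout
Overall: the multi-step checkout 1068/1616 = 66.1%, the one-page checkout 1036/1372 = 75.5% → the one-page checkout
The one-page checkout wins overall and in every traffic group — no reversal.

Yes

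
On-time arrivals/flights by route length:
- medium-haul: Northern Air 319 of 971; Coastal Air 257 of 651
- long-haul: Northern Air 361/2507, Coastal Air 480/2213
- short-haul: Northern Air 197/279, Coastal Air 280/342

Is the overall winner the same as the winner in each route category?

Medium-haul: Northern Air 319/971 = 32.9%, Coastal Air 257/651 = 39.5% → Coastal Air
Long-haul: Northern Air 361/2507 = 14.4%, Coastal Air 480/2213 = 21.7% → Coastal Air
Short-haul: Northern Air 197/279 = 70.6%, Coastal Air 280/342 = 81.9% → Coastal Air
Overall: Northern Air 877/3757 = 23.3%, Coastal Air 1017/3206 = 31.7% → Coastal Air
Coastal Air wins overall and in every route group — no reversal.

Yes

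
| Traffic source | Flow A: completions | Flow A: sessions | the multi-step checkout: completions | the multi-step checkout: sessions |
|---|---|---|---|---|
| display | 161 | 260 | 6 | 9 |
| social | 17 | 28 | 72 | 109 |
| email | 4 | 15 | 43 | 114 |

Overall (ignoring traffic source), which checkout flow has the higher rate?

Display: Flow A 161/260 = 61.9%, the multi-step checkout 6/9 = 66.7% → the multi-step checkout
Social: Flow A 17/28 = 60.7%, the multi-step checkout 72/109 = 66.1% → the multi-step checkout
Email: Flow A 4/15 = 26.7%, the multi-step checkout 43/114 = 37.7% → the multi-step checkout
Overall: Flow A 182/303 = 60.1%, the multi-step checkout 121/232 = 52.2% → Flow A
(The multi-step checkout wins every traffic group but Flow A wins overall — the multi-step checkout's sessions skew toward the low-rate email group.)

Flow A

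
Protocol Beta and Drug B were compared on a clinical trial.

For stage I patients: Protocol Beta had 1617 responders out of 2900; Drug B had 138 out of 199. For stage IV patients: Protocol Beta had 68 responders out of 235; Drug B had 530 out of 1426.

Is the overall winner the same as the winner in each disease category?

No

Stage I: Protocol Beta 1617/2900 = 55.8%, Drug B 138/199 = 69.3% → Drug B
Stage IV: Protocol Beta 68/235 = 28.9%, Drug B 530/1426 = 37.2% → Drug B
Overall: Protocol Beta 1685/3135 = 53.7%, Drug B 668/1625 = 41.1% → Protocol Beta
Drug B wins each disease group but Protocol Beta wins overall — the comparison reverses. Drug B's patients skew toward stage IV, which has a lower base rate.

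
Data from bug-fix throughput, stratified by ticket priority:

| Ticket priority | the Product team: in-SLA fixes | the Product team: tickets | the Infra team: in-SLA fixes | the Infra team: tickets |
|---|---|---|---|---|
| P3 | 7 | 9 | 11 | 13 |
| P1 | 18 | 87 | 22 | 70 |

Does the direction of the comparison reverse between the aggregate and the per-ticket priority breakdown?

P3: the Product team 7/9 = 77.8%, the Infra team 11/13 = 84.6% → the Infra team
P1: the Product team 18/87 = 20.7%, the Infra team 22/70 = 31.4% → the Infra team
Overall: the Product team 25/96 = 26.0%, the Infra team 33/83 = 39.8% → the Infra team
The Infra team wins overall and in every ticket group — no reversal.

No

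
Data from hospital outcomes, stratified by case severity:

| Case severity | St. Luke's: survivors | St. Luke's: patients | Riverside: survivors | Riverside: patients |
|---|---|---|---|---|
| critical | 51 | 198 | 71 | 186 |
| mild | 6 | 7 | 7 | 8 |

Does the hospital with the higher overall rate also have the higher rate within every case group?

Critical: St. Luke's 51/198 = 25.8%, Riverside 71/186 = 38.2% → Riverside
Mild: St. Luke's 6/7 = 85.7%, Riverside 7/8 = 87.5% → Riverside
Overall: St. Luke's 57/205 = 27.8%, Riverside 78/194 = 40.2% → Riverside
Riverside wins overall and in every case group — no reversal.

Yes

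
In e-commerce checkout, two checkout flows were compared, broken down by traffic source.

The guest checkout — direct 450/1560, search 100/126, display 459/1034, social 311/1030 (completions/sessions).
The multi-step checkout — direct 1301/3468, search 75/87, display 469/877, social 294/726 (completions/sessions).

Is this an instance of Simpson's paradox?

Direct: the guest checkout 450/1560 = 28.8%, the multi-step checkout 1301/3468 = 37.5% → the multi-step checkout
Search: the guest checkout 100/126 = 79.4%, the multi-step checkout 75/87 = 86.2% → the multi-step checkout
Display: the guest checkout 459/1034 = 44.4%, the multi-step checkout 469/877 = 53.5% → the multi-step checkout
Social: the guest checkout 311/1030 = 30.2%, the multi-step checkout 294/726 = 40.5% → the multi-step checkout
Overall: the guest checkout 1320/3750 = 35.2%, the multi-step checkout 2139/5158 = 41.5% → the multi-step checkout
The multi-step checkout wins overall and in every traffic group — no reversal.

No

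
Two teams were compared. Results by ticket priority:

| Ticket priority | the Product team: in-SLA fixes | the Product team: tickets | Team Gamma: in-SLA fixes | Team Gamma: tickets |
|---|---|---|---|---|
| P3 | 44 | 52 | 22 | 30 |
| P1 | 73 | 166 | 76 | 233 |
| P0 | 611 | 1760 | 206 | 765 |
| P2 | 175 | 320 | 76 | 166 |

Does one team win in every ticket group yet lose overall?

No

P3: the Product team 44/52 = 84.6%, Team Gamma 22/30 = 73.3% → the Product team
P1: the Product team 73/166 = 44.0%, Team Gamma 76/233 = 32.6% → the Product team
P0: the Product team 611/1760 = 34.7%, Team Gamma 206/765 = 26.9% → the Product team
P2: the Product team 175/320 = 54.7%, Team Gamma 76/166 = 45.8% → the Product team
Overall: the Product team 903/2298 = 39.3%, Team Gamma 380/1194 = 31.8% → the Product team
The Product team wins overall and in every ticket group — no reversal.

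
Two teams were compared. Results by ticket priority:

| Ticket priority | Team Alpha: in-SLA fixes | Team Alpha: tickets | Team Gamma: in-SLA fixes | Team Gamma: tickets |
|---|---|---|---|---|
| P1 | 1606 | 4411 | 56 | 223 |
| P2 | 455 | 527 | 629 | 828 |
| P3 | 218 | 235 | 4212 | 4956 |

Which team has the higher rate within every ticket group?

P1: Team Alpha 1606/4411 = 36.4%, Team Gamma 56/223 = 25.1% → Team Alpha
P2: Team Alpha 455/527 = 86.3%, Team Gamma 629/828 = 76.0% → Team Alpha
P3: Team Alpha 218/235 = 92.8%, Team Gamma 4212/4956 = 85.0% → Team Alpha
Team Alpha has the higher rate in all 3 groups.

Team Alpha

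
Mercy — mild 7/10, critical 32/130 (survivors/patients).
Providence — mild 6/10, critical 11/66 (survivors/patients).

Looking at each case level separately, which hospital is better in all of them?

Mild: Mercy 7/10 = 70.0%, Providence 6/10 = 60.0% → Mercy
Critical: Mercy 32/130 = 24.6%, Providence 11/66 = 16.7% → Mercy
Mercy has the higher rate in both groups.

Mercy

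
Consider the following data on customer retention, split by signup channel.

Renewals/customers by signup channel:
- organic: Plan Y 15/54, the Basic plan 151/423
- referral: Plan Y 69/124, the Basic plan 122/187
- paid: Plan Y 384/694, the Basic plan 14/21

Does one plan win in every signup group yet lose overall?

Yes

Organic: Plan Y 15/54 = 27.8%, the Basic plan 151/423 = 35.7% → the Basic plan
Referral: Plan Y 69/124 = 55.6%, the Basic plan 122/187 = 65.2% → the Basic plan
Paid: Plan Y 384/694 = 55.3%, the Basic plan 14/21 = 66.7% → the Basic plan
Overall: Plan Y 468/872 = 53.7%, the Basic plan 287/631 = 45.5% → Plan Y
The Basic plan wins each signup group but Plan Y wins overall — the comparison reverses. The Basic plan's customers skew toward organic, which has a lower base rate.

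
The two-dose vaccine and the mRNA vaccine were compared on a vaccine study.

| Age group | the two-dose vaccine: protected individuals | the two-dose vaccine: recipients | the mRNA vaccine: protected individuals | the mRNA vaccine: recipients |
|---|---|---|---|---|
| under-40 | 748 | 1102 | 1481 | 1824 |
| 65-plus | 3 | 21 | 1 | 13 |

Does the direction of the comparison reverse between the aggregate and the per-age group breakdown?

Under-40: the two-dose vaccine 748/1102 = 67.9%, the mRNA vaccine 1481/1824 = 81.2% → the mRNA vaccine
65-plus: the two-dose vaccine 3/21 = 14.3%, the mRNA vaccine 1/13 = 7.7% → the two-dose vaccine
Overall: the two-dose vaccine 751/1123 = 66.9%, the mRNA vaccine 1482/1837 = 80.7% → the mRNA vaccine
Neither sweeps: the two-dose vaccine wins 1 of 2 groups, the mRNA vaccine wins 1. The mRNA vaccine wins overall but not every group — no Simpson reversal.

No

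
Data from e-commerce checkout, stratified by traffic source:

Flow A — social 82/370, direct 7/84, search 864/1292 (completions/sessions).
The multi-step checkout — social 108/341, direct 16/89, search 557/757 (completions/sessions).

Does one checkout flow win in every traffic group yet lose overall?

No

Social: Flow A 82/370 = 22.2%, the multi-step checkout 108/341 = 31.7% → the multi-step checkout
Direct: Flow A 7/84 = 8.3%, the multi-step checkout 16/89 = 18.0% → the multi-step checkout
Search: Flow A 864/1292 = 66.9%, the multi-step checkout 557/757 = 73.6% → the multi-step checkout
Overall: Flow A 953/1746 = 54.6%, the multi-step checkout 681/1187 = 57.4% → the multi-step checkout
The multi-step checkout wins overall and in every traffic group — no reversal.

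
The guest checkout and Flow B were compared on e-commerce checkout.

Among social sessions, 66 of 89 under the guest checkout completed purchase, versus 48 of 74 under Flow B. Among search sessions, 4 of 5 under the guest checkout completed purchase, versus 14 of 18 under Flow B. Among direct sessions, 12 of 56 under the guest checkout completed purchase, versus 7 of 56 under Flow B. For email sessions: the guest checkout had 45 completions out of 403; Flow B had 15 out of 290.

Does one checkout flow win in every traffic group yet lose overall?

Social: the guest checkout 66/89 = 74.2%, Flow B 48/74 = 64.9% → the guest checkout
Search: the guest checkout 4/5 = 80.0%, Flow B 14/18 = 77.8% → the guest checkout
Direct: the guest checkout 12/56 = 21.4%, Flow B 7/56 = 12.5% → the guest checkout
Email: the guest checkout 45/403 = 11.2%, Flow B 15/290 = 5.2% → the guest checkout
Overall: the guest checkout 127/553 = 23.0%, Flow B 84/438 = 19.2% → the guest checkout
The guest checkout wins overall and in every traffic group — no reversal.

No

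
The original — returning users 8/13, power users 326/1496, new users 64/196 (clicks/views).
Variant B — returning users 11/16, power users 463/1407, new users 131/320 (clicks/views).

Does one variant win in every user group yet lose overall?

Returning users: the original 8/13 = 61.5%, Variant B 11/16 = 68.8% → Variant B
Power users: the original 326/1496 = 21.8%, Variant B 463/1407 = 32.9% → Variant B
New users: the original 64/196 = 32.7%, Variant B 131/320 = 40.9% → Variant B
Overall: the original 398/1705 = 23.3%, Variant B 605/1743 = 34.7% → Variant B
Variant B wins overall and in every user group — no reversal.

No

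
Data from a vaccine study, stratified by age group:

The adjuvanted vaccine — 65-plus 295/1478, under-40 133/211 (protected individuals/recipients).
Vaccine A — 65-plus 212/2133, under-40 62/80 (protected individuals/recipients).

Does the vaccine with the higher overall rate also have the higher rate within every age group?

No

65-plus: the adjuvanted vaccine 295/1478 = 20.0%, Vaccine A 212/2133 = 9.9% → the adjuvanted vaccine
Under-40: the adjuvanted vaccine 133/211 = 63.0%, Vaccine A 62/80 = 77.5% → Vaccine A
Overall: the adjuvanted vaccine 428/1689 = 25.3%, Vaccine A 274/2213 = 12.4% → the adjuvanted vaccine
Neither sweeps: the adjuvanted vaccine wins 1 of 2 groups, Vaccine A wins 1. The adjuvanted vaccine wins overall but not every group — no Simpson reversal.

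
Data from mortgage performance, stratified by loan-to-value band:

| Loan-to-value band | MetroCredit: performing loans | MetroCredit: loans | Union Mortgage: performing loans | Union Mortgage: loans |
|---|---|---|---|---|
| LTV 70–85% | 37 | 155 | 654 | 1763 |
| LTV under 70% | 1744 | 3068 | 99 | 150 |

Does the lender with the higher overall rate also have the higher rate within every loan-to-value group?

No

LTV 70–85%: MetroCredit 37/155 = 23.9%, Union Mortgage 654/1763 = 37.1% → Union Mortgage
LTV under 70%: MetroCredit 1744/3068 = 56.8%, Union Mortgage 99/150 = 66.0% → Union Mortgage
Overall: MetroCredit 1781/3223 = 55.3%, Union Mortgage 753/1913 = 39.4% → MetroCredit
Union Mortgage wins each loan-to-value group but MetroCredit wins overall — the comparison reverses. Union Mortgage's loans skew toward LTV 70–85%, which has a lower base rate.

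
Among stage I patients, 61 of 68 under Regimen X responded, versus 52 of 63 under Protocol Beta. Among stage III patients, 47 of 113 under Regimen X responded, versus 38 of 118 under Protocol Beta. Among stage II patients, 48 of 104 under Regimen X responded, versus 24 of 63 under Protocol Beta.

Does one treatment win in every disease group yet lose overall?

Stage I: Regimen X 61/68 = 89.7%, Protocol Beta 52/63 = 82.5% → Regimen X
Stage III: Regimen X 47/113 = 41.6%, Protocol Beta 38/118 = 32.2% → Regimen X
Stage II: Regimen X 48/104 = 46.2%, Protocol Beta 24/63 = 38.1% → Regimen X
Overall: Regimen X 156/285 = 54.7%, Protocol Beta 114/244 = 46.7% → Regimen X
Regimen X wins overall and in every disease group — no reversal.

No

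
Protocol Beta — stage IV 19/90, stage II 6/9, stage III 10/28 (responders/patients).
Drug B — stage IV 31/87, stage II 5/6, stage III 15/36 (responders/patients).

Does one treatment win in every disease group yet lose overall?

Stage IV: Protocol Beta 19/90 = 21.1%, Drug B 31/87 = 35.6% → Drug B
Stage II: Protocol Beta 6/9 = 66.7%, Drug B 5/6 = 83.3% → Drug B
Stage III: Protocol Beta 10/28 = 35.7%, Drug B 15/36 = 41.7% → Drug B
Overall: Protocol Beta 35/127 = 27.6%, Drug B 51/129 = 39.5% → Drug B
Drug B wins overall and in every disease group — no reversal.

No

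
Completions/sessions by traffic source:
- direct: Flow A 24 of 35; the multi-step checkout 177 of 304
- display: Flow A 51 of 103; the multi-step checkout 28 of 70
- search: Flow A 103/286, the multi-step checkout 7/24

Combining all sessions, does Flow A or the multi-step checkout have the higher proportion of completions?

Direct: Flow A 24/35 = 68.6%, the multi-step checkout 177/304 = 58.2% → Flow A
Display: Flow A 51/103 = 49.5%, the multi-step checkout 28/70 = 40.0% → Flow A
Search: Flow A 103/286 = 36.0%, the multi-step checkout 7/24 = 29.2% → Flow A
Overall: Flow A 178/424 = 42.0%, the multi-step checkout 212/398 = 53.3% → the multi-step checkout
(Flow A wins every traffic group but the multi-step checkout wins overall — Flow A's sessions skew toward the low-rate search group.)

the multi-step checkout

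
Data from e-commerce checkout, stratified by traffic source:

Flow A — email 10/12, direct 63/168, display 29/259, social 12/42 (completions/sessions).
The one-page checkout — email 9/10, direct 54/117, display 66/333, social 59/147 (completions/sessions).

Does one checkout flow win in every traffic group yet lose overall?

No

Email: Flow A 10/12 = 83.3%, the one-page checkout 9/10 = 90.0% → the one-page checkout
Direct: Flow A 63/168 = 37.5%, the one-page checkout 54/117 = 46.2% → the one-page checkout
Display: Flow A 29/259 = 11.2%, the one-page checkout 66/333 = 19.8% → the one-page checkout
Social: Flow A 12/42 = 28.6%, the one-page checkout 59/147 = 40.1% → the one-page checkout
Overall: Flow A 114/481 = 23.7%, the one-page checkout 188/607 = 31.0% → the one-page checkout
The one-page checkout wins overall and in every traffic group — no reversal.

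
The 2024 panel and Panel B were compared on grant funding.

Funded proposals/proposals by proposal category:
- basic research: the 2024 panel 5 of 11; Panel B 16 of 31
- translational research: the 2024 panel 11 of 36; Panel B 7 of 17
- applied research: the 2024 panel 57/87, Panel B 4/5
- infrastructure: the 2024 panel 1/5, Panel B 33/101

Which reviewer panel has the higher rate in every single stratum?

Panel B

Basic research: the 2024 panel 5/11 = 45.5%, Panel B 16/31 = 51.6% → Panel B
Translational research: the 2024 panel 11/36 = 30.6%, Panel B 7/17 = 41.2% → Panel B
Applied research: the 2024 panel 57/87 = 65.5%, Panel B 4/5 = 80.0% → Panel B
Infrastructure: the 2024 panel 1/5 = 20.0%, Panel B 33/101 = 32.7% → Panel B
Panel B has the higher rate in all 4 groups.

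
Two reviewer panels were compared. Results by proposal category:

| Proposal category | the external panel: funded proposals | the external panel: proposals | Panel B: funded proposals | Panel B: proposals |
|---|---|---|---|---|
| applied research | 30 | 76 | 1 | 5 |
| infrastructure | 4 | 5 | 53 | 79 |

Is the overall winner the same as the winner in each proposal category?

Applied research: the external panel 30/76 = 39.5%, Panel B 1/5 = 20.0% → the external panel
Infrastructure: the external panel 4/5 = 80.0%, Panel B 53/79 = 67.1% → the external panel
Overall: the external panel 34/81 = 42.0%, Panel B 54/84 = 64.3% → Panel B
The external panel wins each proposal group but Panel B wins overall — the comparison reverses. The external panel's proposals skew toward applied research, which has a lower base rate.

No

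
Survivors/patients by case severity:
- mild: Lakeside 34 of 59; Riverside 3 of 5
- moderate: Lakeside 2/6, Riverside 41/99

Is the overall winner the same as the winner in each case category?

Mild: Lakeside 34/59 = 57.6%, Riverside 3/5 = 60.0% → Riverside
Moderate: Lakeside 2/6 = 33.3%, Riverside 41/99 = 41.4% → Riverside
Overall: Lakeside 36/65 = 55.4%, Riverside 44/104 = 42.3% → Lakeside
Riverside wins each case group but Lakeside wins overall — the comparison reverses. Riverside's patients skew toward moderate, which has a lower base rate.

No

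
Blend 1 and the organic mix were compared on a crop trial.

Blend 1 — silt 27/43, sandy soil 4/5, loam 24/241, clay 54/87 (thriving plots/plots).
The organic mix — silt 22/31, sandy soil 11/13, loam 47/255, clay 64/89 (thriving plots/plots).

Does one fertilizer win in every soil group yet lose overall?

Silt: Blend 1 27/43 = 62.8%, the organic mix 22/31 = 71.0% → the organic mix
Sandy soil: Blend 1 4/5 = 80.0%, the organic mix 11/13 = 84.6% → the organic mix
Loam: Blend 1 24/241 = 10.0%, the organic mix 47/255 = 18.4% → the organic mix
Clay: Blend 1 54/87 = 62.1%, the organic mix 64/89 = 71.9% → the organic mix
Overall: Blend 1 109/376 = 29.0%, the organic mix 144/388 = 37.1% → the organic mix
The organic mix wins overall and in every soil group — no reversal.

No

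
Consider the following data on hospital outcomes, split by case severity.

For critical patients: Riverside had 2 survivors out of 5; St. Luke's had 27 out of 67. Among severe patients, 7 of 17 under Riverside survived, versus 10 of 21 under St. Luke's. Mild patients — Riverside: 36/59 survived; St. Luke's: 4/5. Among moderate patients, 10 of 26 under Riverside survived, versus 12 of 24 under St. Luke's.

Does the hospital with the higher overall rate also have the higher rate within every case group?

Critical: Riverside 2/5 = 40.0%, St. Luke's 27/67 = 40.3% → St. Luke's
Severe: Riverside 7/17 = 41.2%, St. Luke's 10/21 = 47.6% → St. Luke's
Mild: Riverside 36/59 = 61.0%, St. Luke's 4/5 = 80.0% → St. Luke's
Moderate: Riverside 10/26 = 38.5%, St. Luke's 12/24 = 50.0% → St. Luke's
Overall: Riverside 55/107 = 51.4%, St. Luke's 53/117 = 45.3% → Riverside
St. Luke's wins each case group but Riverside wins overall — the comparison reverses. St. Luke's's patients skew toward critical, which has a lower base rate.

No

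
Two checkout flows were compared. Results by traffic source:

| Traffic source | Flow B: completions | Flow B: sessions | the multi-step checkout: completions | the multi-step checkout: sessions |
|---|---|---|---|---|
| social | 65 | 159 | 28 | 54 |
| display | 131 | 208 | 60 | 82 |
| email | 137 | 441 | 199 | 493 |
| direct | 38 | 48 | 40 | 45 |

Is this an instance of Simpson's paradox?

No

Social: Flow B 65/159 = 40.9%, the multi-step checkout 28/54 = 51.9% → the multi-step checkout
Display: Flow B 131/208 = 63.0%, the multi-step checkout 60/82 = 73.2% → the multi-step checkout
Email: Flow B 137/441 = 31.1%, the multi-step checkout 199/493 = 40.4% → the multi-step checkout
Direct: Flow B 38/48 = 79.2%, the multi-step checkout 40/45 = 88.9% → the multi-step checkout
Overall: Flow B 371/856 = 43.3%, the multi-step checkout 327/674 = 48.5% → the multi-step checkout
The multi-step checkout wins overall and in every traffic group — no reversal.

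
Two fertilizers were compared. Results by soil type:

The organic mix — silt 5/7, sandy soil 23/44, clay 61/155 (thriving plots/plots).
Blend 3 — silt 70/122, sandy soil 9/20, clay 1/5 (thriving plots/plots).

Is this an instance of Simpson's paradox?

Silt: the organic mix 5/7 = 71.4%, Blend 3 70/122 = 57.4% → the organic mix
Sandy soil: the organic mix 23/44 = 52.3%, Blend 3 9/20 = 45.0% → the organic mix
Clay: the organic mix 61/155 = 39.4%, Blend 3 1/5 = 20.0% → the organic mix
Overall: the organic mix 89/206 = 43.2%, Blend 3 80/147 = 54.4% → Blend 3
The organic mix wins each soil group but Blend 3 wins overall — the comparison reverses. The organic mix's plots skew toward clay, which has a lower base rate.

Yes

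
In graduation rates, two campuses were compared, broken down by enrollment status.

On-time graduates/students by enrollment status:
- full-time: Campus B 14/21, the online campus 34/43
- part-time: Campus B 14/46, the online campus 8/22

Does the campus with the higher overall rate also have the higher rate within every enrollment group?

Yes

Full-time: Campus B 14/21 = 66.7%, the online campus 34/43 = 79.1% → the online campus
Part-time: Campus B 14/46 = 30.4%, the online campus 8/22 = 36.4% → the online campus
Overall: Campus B 28/67 = 41.8%, the online campus 42/65 = 64.6% → the online campus
The online campus wins overall and in every enrollment group — no reversal.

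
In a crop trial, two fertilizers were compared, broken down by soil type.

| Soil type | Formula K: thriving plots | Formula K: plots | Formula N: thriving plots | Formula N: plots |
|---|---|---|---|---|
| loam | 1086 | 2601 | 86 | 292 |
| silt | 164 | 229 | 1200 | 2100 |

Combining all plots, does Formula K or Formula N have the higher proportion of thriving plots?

Loam: Formula K 1086/2601 = 41.8%, Formula N 86/292 = 29.5% → Formula K
Silt: Formula K 164/229 = 71.6%, Formula N 1200/2100 = 57.1% → Formula K
Overall: Formula K 1250/2830 = 44.2%, Formula N 1286/2392 = 53.8% → Formula N
(Formula K wins every soil group but Formula N wins overall — Formula K's plots skew toward the low-rate loam group.)

Formula N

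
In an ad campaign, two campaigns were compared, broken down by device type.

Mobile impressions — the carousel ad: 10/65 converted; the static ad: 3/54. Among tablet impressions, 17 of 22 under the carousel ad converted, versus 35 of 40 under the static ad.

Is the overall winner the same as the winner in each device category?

No

Mobile: the carousel ad 10/65 = 15.4%, the static ad 3/54 = 5.6% → the carousel ad
Tablet: the carousel ad 17/22 = 77.3%, the static ad 35/40 = 87.5% → the static ad
Overall: the carousel ad 27/87 = 31.0%, the static ad 38/94 = 40.4% → the static ad
Neither sweeps: the carousel ad wins 1 of 2 groups, the static ad wins 1. The static ad wins overall but not every group — no Simpson reversal.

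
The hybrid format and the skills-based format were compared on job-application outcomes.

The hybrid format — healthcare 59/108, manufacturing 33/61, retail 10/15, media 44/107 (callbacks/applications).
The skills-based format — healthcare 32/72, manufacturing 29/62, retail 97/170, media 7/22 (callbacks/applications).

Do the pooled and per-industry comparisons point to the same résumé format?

No

Healthcare: the hybrid format 59/108 = 54.6%, the skills-based format 32/72 = 44.4% → the hybrid format
Manufacturing: the hybrid format 33/61 = 54.1%, the skills-based format 29/62 = 46.8% → the hybrid format
Retail: the hybrid format 10/15 = 66.7%, the skills-based format 97/170 = 57.1% → the hybrid format
Media: the hybrid format 44/107 = 41.1%, the skills-based format 7/22 = 31.8% → the hybrid format
Overall: the hybrid format 146/291 = 50.2%, the skills-based format 165/326 = 50.6% → the skills-based format
The hybrid format wins each industry group but the skills-based format wins overall — the comparison reverses. The hybrid format's applications skew toward media, which has a lower base rate.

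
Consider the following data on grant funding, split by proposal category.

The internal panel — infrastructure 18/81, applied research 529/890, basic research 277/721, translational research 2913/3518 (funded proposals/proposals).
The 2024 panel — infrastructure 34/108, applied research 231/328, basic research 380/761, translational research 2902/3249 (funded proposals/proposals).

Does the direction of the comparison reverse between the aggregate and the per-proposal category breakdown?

No

Infrastructure: the internal panel 18/81 = 22.2%, the 2024 panel 34/108 = 31.5% → the 2024 panel
Applied research: the internal panel 529/890 = 59.4%, the 2024 panel 231/328 = 70.4% → the 2024 panel
Basic research: the internal panel 277/721 = 38.4%, the 2024 panel 380/761 = 49.9% → the 2024 panel
Translational research: the internal panel 2913/3518 = 82.8%, the 2024 panel 2902/3249 = 89.3% → the 2024 panel
Overall: the internal panel 3737/5210 = 71.7%, the 2024 panel 3547/4446 = 79.8% → the 2024 panel
The 2024 panel wins overall and in every proposal group — no reversal.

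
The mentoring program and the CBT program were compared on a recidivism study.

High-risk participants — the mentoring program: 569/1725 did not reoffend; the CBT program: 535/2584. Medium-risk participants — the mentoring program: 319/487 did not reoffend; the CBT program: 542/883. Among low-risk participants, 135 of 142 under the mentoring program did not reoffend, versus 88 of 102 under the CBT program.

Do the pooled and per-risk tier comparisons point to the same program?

High-risk: the mentoring program 569/1725 = 33.0%, the CBT program 535/2584 = 20.7% → the mentoring program
Medium-risk: the mentoring program 319/487 = 65.5%, the CBT program 542/883 = 61.4% → the mentoring program
Low-risk: the mentoring program 135/142 = 95.1%, the CBT program 88/102 = 86.3% → the mentoring program
Overall: the mentoring program 1023/2354 = 43.5%, the CBT program 1165/3569 = 32.6% → the mentoring program
The mentoring program wins overall and in every risk group — no reversal.

Yes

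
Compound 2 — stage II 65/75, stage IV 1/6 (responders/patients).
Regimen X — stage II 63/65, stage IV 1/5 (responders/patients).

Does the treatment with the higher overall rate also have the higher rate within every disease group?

Yes

Stage II: Compound 2 65/75 = 86.7%, Regimen X 63/65 = 96.9% → Regimen X
Stage IV: Compound 2 1/6 = 16.7%, Regimen X 1/5 = 20.0% → Regimen X
Overall: Compound 2 66/81 = 81.5%, Regimen X 64/70 = 91.4% → Regimen X
Regimen X wins overall and in every disease group — no reversal.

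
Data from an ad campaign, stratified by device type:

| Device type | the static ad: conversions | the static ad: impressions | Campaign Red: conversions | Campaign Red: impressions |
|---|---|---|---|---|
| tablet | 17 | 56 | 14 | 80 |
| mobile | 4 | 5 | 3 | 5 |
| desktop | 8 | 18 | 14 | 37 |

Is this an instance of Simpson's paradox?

No

Tablet: the static ad 17/56 = 30.4%, Campaign Red 14/80 = 17.5% → the static ad
Mobile: the static ad 4/5 = 80.0%, Campaign Red 3/5 = 60.0% → the static ad
Desktop: the static ad 8/18 = 44.4%, Campaign Red 14/37 = 37.8% → the static ad
Overall: the static ad 29/79 = 36.7%, Campaign Red 31/122 = 25.4% → the static ad
The static ad wins overall and in every device group — no reversal.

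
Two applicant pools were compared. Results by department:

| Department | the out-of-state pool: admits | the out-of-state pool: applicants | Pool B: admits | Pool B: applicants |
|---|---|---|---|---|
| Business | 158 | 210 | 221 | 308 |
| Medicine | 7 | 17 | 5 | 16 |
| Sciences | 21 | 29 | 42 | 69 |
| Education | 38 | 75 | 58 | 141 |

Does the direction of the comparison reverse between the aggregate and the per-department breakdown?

Business: the out-of-state pool 158/210 = 75.2%, Pool B 221/308 = 71.8% → the out-of-state pool
Medicine: the out-of-state pool 7/17 = 41.2%, Pool B 5/16 = 31.2% → the out-of-state pool
Sciences: the out-of-state pool 21/29 = 72.4%, Pool B 42/69 = 60.9% → the out-of-state pool
Education: the out-of-state pool 38/75 = 50.7%, Pool B 58/141 = 41.1% → the out-of-state pool
Overall: the out-of-state pool 224/331 = 67.7%, Pool B 326/534 = 61.0% → the out-of-state pool
The out-of-state pool wins overall and in every department group — no reversal.

No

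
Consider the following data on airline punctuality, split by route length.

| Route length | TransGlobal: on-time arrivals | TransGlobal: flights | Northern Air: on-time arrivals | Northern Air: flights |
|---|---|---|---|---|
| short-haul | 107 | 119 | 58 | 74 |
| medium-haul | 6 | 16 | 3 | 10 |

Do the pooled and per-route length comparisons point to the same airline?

Yes

Short-haul: TransGlobal 107/119 = 89.9%, Northern Air 58/74 = 78.4% → TransGlobal
Medium-haul: TransGlobal 6/16 = 37.5%, Northern Air 3/10 = 30.0% → TransGlobal
Overall: TransGlobal 113/135 = 83.7%, Northern Air 61/84 = 72.6% → TransGlobal
TransGlobal wins overall and in every route group — no reversal.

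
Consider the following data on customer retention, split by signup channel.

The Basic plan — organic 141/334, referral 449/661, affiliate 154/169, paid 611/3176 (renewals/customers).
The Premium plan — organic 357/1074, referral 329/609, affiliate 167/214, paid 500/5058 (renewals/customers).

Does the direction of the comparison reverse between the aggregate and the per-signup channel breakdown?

No

Organic: the Basic plan 141/334 = 42.2%, the Premium plan 357/1074 = 33.2% → the Basic plan
Referral: the Basic plan 449/661 = 67.9%, the Premium plan 329/609 = 54.0% → the Basic plan
Affiliate: the Basic plan 154/169 = 91.1%, the Premium plan 167/214 = 78.0% → the Basic plan
Paid: the Basic plan 611/3176 = 19.2%, the Premium plan 500/5058 = 9.9% → the Basic plan
Overall: the Basic plan 1355/4340 = 31.2%, the Premium plan 1353/6955 = 19.5% → the Basic plan
The Basic plan wins overall and in every signup group — no reversal.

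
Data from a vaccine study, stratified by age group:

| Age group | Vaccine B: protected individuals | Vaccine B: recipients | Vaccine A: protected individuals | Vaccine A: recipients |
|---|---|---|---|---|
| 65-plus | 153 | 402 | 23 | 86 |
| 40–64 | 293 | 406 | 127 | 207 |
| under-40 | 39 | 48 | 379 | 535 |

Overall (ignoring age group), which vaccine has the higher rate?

Vaccine A

65-plus: Vaccine B 153/402 = 38.1%, Vaccine A 23/86 = 26.7% → Vaccine B
40–64: Vaccine B 293/406 = 72.2%, Vaccine A 127/207 = 61.4% → Vaccine B
Under-40: Vaccine B 39/48 = 81.2%, Vaccine A 379/535 = 70.8% → Vaccine B
Overall: Vaccine B 485/856 = 56.7%, Vaccine A 529/828 = 63.9% → Vaccine A
(Vaccine B wins every age group but Vaccine A wins overall — Vaccine B's recipients skew toward the low-rate 65-plus group.)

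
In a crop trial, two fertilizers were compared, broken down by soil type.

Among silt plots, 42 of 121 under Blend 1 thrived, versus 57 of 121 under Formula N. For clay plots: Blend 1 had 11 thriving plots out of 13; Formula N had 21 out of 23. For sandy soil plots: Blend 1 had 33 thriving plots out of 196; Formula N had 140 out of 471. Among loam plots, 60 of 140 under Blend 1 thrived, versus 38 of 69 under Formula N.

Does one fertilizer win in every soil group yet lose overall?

Silt: Blend 1 42/121 = 34.7%, Formula N 57/121 = 47.1% → Formula N
Clay: Blend 1 11/13 = 84.6%, Formula N 21/23 = 91.3% → Formula N
Sandy soil: Blend 1 33/196 = 16.8%, Formula N 140/471 = 29.7% → Formula N
Loam: Blend 1 60/140 = 42.9%, Formula N 38/69 = 55.1% → Formula N
Overall: Blend 1 146/470 = 31.1%, Formula N 256/684 = 37.4% → Formula N
Formula N wins overall and in every soil group — no reversal.

No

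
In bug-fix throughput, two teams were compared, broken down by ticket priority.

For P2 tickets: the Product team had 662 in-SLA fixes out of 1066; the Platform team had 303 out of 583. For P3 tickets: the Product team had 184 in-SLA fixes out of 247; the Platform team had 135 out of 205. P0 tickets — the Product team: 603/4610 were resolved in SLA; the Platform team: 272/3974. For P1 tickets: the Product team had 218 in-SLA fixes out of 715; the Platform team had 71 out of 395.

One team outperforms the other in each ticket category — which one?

P2: the Product team 662/1066 = 62.1%, the Platform team 303/583 = 52.0% → the Product team
P3: the Product team 184/247 = 74.5%, the Platform team 135/205 = 65.9% → the Product team
P0: the Product team 603/4610 = 13.1%, the Platform team 272/3974 = 6.8% → the Product team
P1: the Product team 218/715 = 30.5%, the Platform team 71/395 = 18.0% → the Product team
The Product team has the higher rate in all 4 groups.

the Product team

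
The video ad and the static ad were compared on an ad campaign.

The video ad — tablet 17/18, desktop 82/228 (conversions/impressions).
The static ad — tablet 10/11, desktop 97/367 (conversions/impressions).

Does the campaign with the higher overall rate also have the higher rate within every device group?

Yes

Tablet: the video ad 17/18 = 94.4%, the static ad 10/11 = 90.9% → the video ad
Desktop: the video ad 82/228 = 36.0%, the static ad 97/367 = 26.4% → the video ad
Overall: the video ad 99/246 = 40.2%, the static ad 107/378 = 28.3% → the video ad
The video ad wins overall and in every device group — no reversal.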